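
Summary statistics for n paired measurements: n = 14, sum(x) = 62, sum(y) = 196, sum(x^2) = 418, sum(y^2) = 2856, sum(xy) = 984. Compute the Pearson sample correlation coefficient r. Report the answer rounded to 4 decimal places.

S_xy = nΣxy − ΣxΣy = 14·984 − 62·196 = 13776 − 12152 = 1624
S_xx = nΣx² − (Σx)² = 14·418 − 62² = 5852 − 3844 = 2008
S_yy = nΣy² − (Σy)² = 14·2856 − 196² = 39984 − 38416 = 1568
r = S_xy / √(S_xx·S_yy) = 1624 / √(2008·1568) = 1624 / √3148544 = 1624 / 1774.4137 = 0.9152

0.9152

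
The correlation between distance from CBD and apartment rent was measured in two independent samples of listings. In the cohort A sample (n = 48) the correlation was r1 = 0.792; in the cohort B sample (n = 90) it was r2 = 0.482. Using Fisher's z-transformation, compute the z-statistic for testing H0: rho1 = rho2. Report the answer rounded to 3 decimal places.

3.002

Fisher z-transforms: z1 = atanh(0.792) = 1.076775, z2 = atanh(0.482) = 0.525586; difference d = 0.551189
Var(d) = 1/45 + 1/87 = 0.0222222 + 0.0114943 = 0.0337165
z = d/√Var(d) = 0.551189 / √0.0337165 = 0.551189 / 0.183621 = 3.002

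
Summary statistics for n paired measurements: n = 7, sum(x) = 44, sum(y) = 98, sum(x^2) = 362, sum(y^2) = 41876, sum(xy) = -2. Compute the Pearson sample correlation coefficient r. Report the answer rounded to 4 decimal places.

-0.3322

S_xy = nΣxy − ΣxΣy = 7·(-2) − 44·98 = -14 − 4312 = -4326
S_xx = nΣx² − (Σx)² = 7·362 − 44² = 2534 − 1936 = 598
S_yy = nΣy² − (Σy)² = 7·41876 − 98² = 293132 − 9604 = 283528
r = S_xy / √(S_xx·S_yy) = -4326 / √(598·283528) = -4326 / √169549744 = -4326 / 13021.1268 = -0.3322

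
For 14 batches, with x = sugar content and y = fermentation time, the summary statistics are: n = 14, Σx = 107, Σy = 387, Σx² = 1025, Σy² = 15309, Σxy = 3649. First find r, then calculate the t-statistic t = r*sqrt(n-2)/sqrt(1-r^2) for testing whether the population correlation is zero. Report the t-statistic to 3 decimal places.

3.464

Numerator: nΣxy − (Σx)(Σy) = 14·3649 − (107)(387) = 9677
Denominator: √[(nΣx²−(Σx)²)(nΣy²−(Σy)²)]
  nΣx²−(Σx)² = 14·1025 − 11449 = 2901;  nΣy²−(Σy)² = 14·15309 − 149769 = 64557
  √(2901·64557) = √187279857 = 13685.0231
r = 9677 / 13685.0231 = 0.7071
t = r·√(n−2)/√(1−r²) = 0.7071·√12 / √(1−0.499990) = 2.449466 / 0.707114 = 3.464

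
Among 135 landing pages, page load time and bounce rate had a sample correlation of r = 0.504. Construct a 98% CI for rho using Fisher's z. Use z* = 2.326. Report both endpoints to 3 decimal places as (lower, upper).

z_r = atanh(0.504) = 0.554654;  SE = 1/√(n−3) = 1/√132 = 0.087039
z-limits: 0.554654 ± 2.326·0.087039 = 0.554654 ± 0.202453 = [0.352201, 0.757107]
ρ-limits: (tanh 0.352201, tanh 0.757107) = (0.338, 0.639)

(0.338, 0.639)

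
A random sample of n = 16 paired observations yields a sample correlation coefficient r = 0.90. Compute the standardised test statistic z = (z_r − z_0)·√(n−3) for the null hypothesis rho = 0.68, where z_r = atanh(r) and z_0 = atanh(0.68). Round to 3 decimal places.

2.319

Fisher z: atanh(0.90) = 1.472219, atanh(0.68) = 0.829114
z = (z_r − z_0)·√(n−3) = (1.472219 − 0.829114)·√13 = 0.643105 · 3.605551 = 2.319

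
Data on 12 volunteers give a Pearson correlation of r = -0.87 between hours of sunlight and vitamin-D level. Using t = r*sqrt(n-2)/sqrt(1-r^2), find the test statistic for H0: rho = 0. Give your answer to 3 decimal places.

-5.580

t = r·√(n−2) / √(1−r²) with r = -0.87, n = 12
  = -0.87·√10 / √(1 − 0.7569)
  = -0.87·3.162278 / 0.493052
  = -2.751182 / 0.493052 = -5.580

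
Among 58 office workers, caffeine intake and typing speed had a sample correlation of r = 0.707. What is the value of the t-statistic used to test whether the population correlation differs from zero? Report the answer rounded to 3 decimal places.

1 − r² = 1 − 0.499849 = 0.500151;  √(1−r²) = 0.707214
√(n−2) = √56 = 7.483315
t = r·√(n−2)/√(1−r²) = 0.707 · 7.483315 / 0.707214 = 7.481

7.481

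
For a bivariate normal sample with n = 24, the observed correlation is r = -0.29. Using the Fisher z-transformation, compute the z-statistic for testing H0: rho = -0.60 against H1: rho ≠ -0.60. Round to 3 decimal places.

1.808

z_r = atanh(-0.29) = -0.298566,  z_0 = atanh(-0.60) = -0.693147
SE = 1/√(n−3) = 1/√21 = 0.218218
z = (z_r − z_0)/SE = (-0.298566 − (-0.693147)) / 0.218218 = 0.394581 / 0.218218 = 1.808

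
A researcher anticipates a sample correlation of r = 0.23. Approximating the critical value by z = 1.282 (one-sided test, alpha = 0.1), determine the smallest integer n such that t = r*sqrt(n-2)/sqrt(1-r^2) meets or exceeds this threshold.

r√(n−2)/√(1−r²) ≥ 1.282  ⇔  n−2 ≥ (1.282)²·(1−r²)/r²
(1−r²)/r² = (1−0.0529)/0.0529 = 17.9036
n ≥ 2 + 1.643524·17.9036 = 2 + 29.4250 = 31.4250
⌈31.4250⌉ = 32

32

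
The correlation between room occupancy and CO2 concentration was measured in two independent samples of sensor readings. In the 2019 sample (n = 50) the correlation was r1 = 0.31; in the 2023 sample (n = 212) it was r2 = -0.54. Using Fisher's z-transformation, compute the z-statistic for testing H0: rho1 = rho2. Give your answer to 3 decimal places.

Fisher z-transforms: z1 = atanh(0.31) = 0.320545, z2 = atanh(-0.54) = -0.604156; difference d = 0.924701
Var(d) = 1/47 + 1/209 = 0.0212766 + 0.0047847 = 0.0260613
z = d/√Var(d) = 0.924701 / √0.0260613 = 0.924701 / 0.161435 = 5.728

5.728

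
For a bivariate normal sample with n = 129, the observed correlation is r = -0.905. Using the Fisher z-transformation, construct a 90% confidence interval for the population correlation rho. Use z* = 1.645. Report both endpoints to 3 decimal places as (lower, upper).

(-0.928, -0.875)

Fisher z: z_r = atanh(r) = ½·ln((1+(-0.905))/(1−(-0.905))) = -1.499180
SE(z) = 1/√(n−3) = 1/√126 = 0.089087
90% ⇒ z* = 1.645; margin = 1.645·0.089087 = 0.146548
CI on z-scale: (-1.645728, -1.352632)
Back-transform: tanh(-1.645728) = -0.928269, tanh(-1.352632) = -0.874673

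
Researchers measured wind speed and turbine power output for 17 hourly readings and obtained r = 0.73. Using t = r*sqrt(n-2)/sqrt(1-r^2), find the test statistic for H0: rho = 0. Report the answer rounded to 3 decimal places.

1 − r² = 1 − 0.5329 = 0.4671;  √(1−r²) = 0.683447
√(n−2) = √15 = 3.872983
t = r·√(n−2)/√(1−r²) = 0.73 · 3.872983 / 0.683447 = 4.137

4.137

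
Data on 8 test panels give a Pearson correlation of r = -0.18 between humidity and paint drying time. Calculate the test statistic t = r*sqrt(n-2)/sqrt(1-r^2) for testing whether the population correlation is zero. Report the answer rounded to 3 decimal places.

1 − r² = 1 − 0.0324 = 0.9676;  √(1−r²) = 0.983667
√(n−2) = √6 = 2.449490
t = r·√(n−2)/√(1−r²) = -0.18 · 2.449490 / 0.983667 = -0.448

-0.448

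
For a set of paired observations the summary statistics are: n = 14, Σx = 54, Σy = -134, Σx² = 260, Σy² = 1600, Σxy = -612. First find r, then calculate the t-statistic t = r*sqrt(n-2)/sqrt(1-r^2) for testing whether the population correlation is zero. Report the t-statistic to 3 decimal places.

-3.841

S_xy = nΣxy − ΣxΣy = 14·(-612) − 54·(-134) = -8568 − (-7236) = -1332
S_xx = nΣx² − (Σx)² = 14·260 − 54² = 3640 − 2916 = 724
S_yy = nΣy² − (Σy)² = 14·1600 − (-134)² = 22400 − 17956 = 4444
r = S_xy / √(S_xx·S_yy) = -1332 / √(724·4444) = -1332 / √3217456 = -1332 / 1793.7268 = -0.7426
t = r·√(n−2)/√(1−r²) = -0.7426·√12 / √(1−0.551455) = -2.572442 / 0.669735 = -3.841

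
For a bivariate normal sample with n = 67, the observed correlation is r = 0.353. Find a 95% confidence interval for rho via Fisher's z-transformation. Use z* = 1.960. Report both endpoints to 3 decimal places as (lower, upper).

Fisher z: z_r = atanh(r) = ½·ln((1+0.353)/(1−0.353)) = 0.368867
SE(z) = 1/√(n−3) = 1/√64 = 0.125000
95% ⇒ z* = 1.960; margin = 1.960·0.125000 = 0.245000
CI on z-scale: (0.123867, 0.613867)
Back-transform: tanh(0.123867) = 0.123237, tanh(0.613867) = 0.546843

(0.123, 0.547)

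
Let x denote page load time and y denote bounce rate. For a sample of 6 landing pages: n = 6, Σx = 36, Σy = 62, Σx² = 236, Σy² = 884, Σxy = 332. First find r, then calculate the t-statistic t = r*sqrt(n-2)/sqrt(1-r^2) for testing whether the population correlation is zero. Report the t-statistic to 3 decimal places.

Numerator: nΣxy − (Σx)(Σy) = 6·332 − (36)(62) = -240
Denominator: √[(nΣx²−(Σx)²)(nΣy²−(Σy)²)]
  nΣx²−(Σx)² = 6·236 − 1296 = 120;  nΣy²−(Σy)² = 6·884 − 3844 = 1460
  √(120·1460) = √175200 = 418.5690
r = -240 / 418.5690 = -0.5734
t = r·√(n−2)/√(1−r²) = -0.5734·√4 / √(1−0.328788) = -1.146800 / 0.819275 = -1.400

-1.400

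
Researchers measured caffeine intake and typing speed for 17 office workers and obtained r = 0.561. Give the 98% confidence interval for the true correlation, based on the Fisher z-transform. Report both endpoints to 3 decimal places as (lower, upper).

(0.013, 0.850)

Fisher z: z_r = atanh(r) = ½·ln((1+0.561)/(1−0.561)) = 0.634291
SE(z) = 1/√(n−3) = 1/√14 = 0.267261
98% ⇒ z* = 2.326; margin = 2.326·0.267261 = 0.621649
CI on z-scale: (0.012642, 1.255940)
Back-transform: tanh(0.012642) = 0.012641, tanh(1.255940) = 0.849941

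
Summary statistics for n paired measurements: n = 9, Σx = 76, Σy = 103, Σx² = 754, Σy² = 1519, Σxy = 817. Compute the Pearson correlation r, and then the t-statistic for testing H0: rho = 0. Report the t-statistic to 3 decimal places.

S_xy = nΣxy − ΣxΣy = 9·817 − 76·103 = 7353 − 7828 = -475
S_xx = nΣx² − (Σx)² = 9·754 − 76² = 6786 − 5776 = 1010
S_yy = nΣy² − (Σy)² = 9·1519 − 103² = 13671 − 10609 = 3062
r = S_xy / √(S_xx·S_yy) = -475 / √(1010·3062) = -475 / √3092620 = -475 / 1758.5847 = -0.2701
t = r·√(n−2)/√(1−r²) = -0.2701·√7 / √(1−0.072954) = -0.714617 / 0.962832 = -0.742

-0.742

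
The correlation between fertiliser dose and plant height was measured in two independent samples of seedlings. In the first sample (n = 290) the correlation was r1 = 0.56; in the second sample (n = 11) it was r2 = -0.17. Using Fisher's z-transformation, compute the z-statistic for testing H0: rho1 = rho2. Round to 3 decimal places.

2.244

Fisher z-transforms: z1 = atanh(0.56) = 0.632833, z2 = atanh(-0.17) = -0.171667; difference d = 0.804500
Var(d) = 1/287 + 1/8 = 0.0034843 + 0.1250000 = 0.1284843
z = d/√Var(d) = 0.804500 / √0.1284843 = 0.804500 / 0.358447 = 2.244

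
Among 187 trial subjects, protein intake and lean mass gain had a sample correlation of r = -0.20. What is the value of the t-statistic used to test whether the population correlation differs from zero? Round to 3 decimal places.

-2.776

1 − r² = 1 − 0.0400 = 0.9600;  √(1−r²) = 0.979796
√(n−2) = √185 = 13.601471
t = r·√(n−2)/√(1−r²) = -0.20 · 13.601471 / 0.979796 = -2.776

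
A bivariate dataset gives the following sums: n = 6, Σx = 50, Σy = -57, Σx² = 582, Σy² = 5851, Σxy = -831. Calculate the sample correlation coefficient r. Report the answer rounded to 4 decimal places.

-0.3800

S_xy = nΣxy − ΣxΣy = 6·(-831) − 50·(-57) = -4986 − (-2850) = -2136
S_xx = nΣx² − (Σx)² = 6·582 − 50² = 3492 − 2500 = 992
S_yy = nΣy² − (Σy)² = 6·5851 − (-57)² = 35106 − 3249 = 31857
r = S_xy / √(S_xx·S_yy) = -2136 / √(992·31857) = -2136 / √31602144 = -2136 / 5621.5784 = -0.3800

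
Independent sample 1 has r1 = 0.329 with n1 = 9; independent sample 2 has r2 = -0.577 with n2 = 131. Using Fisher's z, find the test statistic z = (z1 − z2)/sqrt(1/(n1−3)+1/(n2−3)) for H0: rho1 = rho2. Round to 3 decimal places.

2.393

z1 = atanh(0.329) = 0.341706,  z2 = atanh(-0.577) = -0.657954
SE = √(1/(n1−3) + 1/(n2−3)) = √(1/6 + 1/128) = √(0.1666667 + 0.0078125) = √0.1744792 = 0.417707
z = (z1 − z2)/SE = (0.341706 − (-0.657954)) / 0.417707 = 0.999660 / 0.417707 = 2.393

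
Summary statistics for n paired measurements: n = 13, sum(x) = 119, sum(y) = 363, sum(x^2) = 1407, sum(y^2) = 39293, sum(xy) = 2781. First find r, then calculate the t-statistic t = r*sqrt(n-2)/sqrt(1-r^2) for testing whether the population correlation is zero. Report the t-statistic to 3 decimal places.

-0.600

S_xy = nΣxy − ΣxΣy = 13·2781 − 119·363 = 36153 − 43197 = -7044
S_xx = nΣx² − (Σx)² = 13·1407 − 119² = 18291 − 14161 = 4130
S_yy = nΣy² − (Σy)² = 13·39293 − 363² = 510809 − 131769 = 379040
r = S_xy / √(S_xx·S_yy) = -7044 / √(4130·379040) = -7044 / √1565435200 = -7044 / 39565.5810 = -0.1780
t = r·√(n−2)/√(1−r²) = -0.1780·√11 / √(1−0.031684) = -0.590359 / 0.984030 = -0.600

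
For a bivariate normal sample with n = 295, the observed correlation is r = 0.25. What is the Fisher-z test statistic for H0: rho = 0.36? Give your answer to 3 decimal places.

-2.076

z_r = atanh(0.25) = 0.255413,  z_0 = atanh(0.36) = 0.376886
SE = 1/√(n−3) = 1/√292 = 0.058521
z = (z_r − z_0)/SE = (0.255413 − 0.376886) / 0.058521 = -0.121473 / 0.058521 = -2.076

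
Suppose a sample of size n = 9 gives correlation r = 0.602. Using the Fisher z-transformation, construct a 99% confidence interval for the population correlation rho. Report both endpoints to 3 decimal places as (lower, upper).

(-0.341, 0.941)

Fisher z: z_r = atanh(r) = ½·ln((1+0.602)/(1−0.602)) = 0.696278
SE(z) = 1/√(n−3) = 1/√6 = 0.408248
99% ⇒ z* = 2.576; margin = 2.576·0.408248 = 1.051647
CI on z-scale: (-0.355369, 1.747925)
Back-transform: tanh(-0.355369) = -0.341128, tanh(1.747925) = 0.941139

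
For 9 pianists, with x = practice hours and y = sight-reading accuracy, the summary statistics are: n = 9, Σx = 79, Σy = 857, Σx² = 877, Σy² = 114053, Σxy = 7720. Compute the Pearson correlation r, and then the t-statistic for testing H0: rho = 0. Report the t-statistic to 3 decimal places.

0.215

S_xy = nΣxy − ΣxΣy = 9·7720 − 79·857 = 69480 − 67703 = 1777
S_xx = nΣx² − (Σx)² = 9·877 − 79² = 7893 − 6241 = 1652
S_yy = nΣy² − (Σy)² = 9·114053 − 857² = 1026477 − 734449 = 292028
r = S_xy / √(S_xx·S_yy) = 1777 / √(1652·292028) = 1777 / √482430256 = 1777 / 21964.2950 = 0.0809
t = r·√(n−2)/√(1−r²) = 0.0809·√7 / √(1−0.006545) = 0.214041 / 0.996722 = 0.215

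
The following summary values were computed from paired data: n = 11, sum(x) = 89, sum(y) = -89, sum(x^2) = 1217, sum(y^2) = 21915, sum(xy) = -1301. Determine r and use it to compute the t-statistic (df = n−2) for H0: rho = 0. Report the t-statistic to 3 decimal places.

-0.546

S_xy = nΣxy − ΣxΣy = 11·(-1301) − 89·(-89) = -14311 − (-7921) = -6390
S_xx = nΣx² − (Σx)² = 11·1217 − 89² = 13387 − 7921 = 5466
S_yy = nΣy² − (Σy)² = 11·21915 − (-89)² = 241065 − 7921 = 233144
r = S_xy / √(S_xx·S_yy) = -6390 / √(5466·233144) = -6390 / √1274365104 = -6390 / 35698.2507 = -0.1790
t = r·√(n−2)/√(1−r²) = -0.1790·√9 / √(1−0.032041) = -0.537000 / 0.983849 = -0.546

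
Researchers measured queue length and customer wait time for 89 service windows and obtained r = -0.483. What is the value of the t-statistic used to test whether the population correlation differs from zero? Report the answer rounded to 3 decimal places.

-5.145

1 − r² = 1 − 0.233289 = 0.766711;  √(1−r²) = 0.875620
√(n−2) = √87 = 9.327379
t = r·√(n−2)/√(1−r²) = -0.483 · 9.327379 / 0.875620 = -5.145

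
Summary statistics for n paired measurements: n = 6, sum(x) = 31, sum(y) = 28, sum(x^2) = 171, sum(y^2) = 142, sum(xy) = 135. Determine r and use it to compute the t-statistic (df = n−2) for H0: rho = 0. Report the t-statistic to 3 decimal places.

Numerator: nΣxy − (Σx)(Σy) = 6·135 − (31)(28) = -58
Denominator: √[(nΣx²−(Σx)²)(nΣy²−(Σy)²)]
  nΣx²−(Σx)² = 6·171 − 961 = 65;  nΣy²−(Σy)² = 6·142 − 784 = 68
  √(65·68) = √4420 = 66.4831
r = -58 / 66.4831 = -0.8724
t = r·√(n−2)/√(1−r²) = -0.8724·√4 / √(1−0.761082) = -1.744800 / 0.488792 = -3.570

-3.570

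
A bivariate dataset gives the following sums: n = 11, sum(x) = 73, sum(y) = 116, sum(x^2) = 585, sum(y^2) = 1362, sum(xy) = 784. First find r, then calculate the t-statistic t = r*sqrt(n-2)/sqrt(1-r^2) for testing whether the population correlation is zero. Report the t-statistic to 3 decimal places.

Numerator: nΣxy − (Σx)(Σy) = 11·784 − (73)(116) = 156
Denominator: √[(nΣx²−(Σx)²)(nΣy²−(Σy)²)]
  nΣx²−(Σx)² = 11·585 − 5329 = 1106;  nΣy²−(Σy)² = 11·1362 − 13456 = 1526
  √(1106·1526) = √1687756 = 1299.1366
r = 156 / 1299.1366 = 0.1201
t = r·√(n−2)/√(1−r²) = 0.1201·√9 / √(1−0.014424) = 0.360300 / 0.992762 = 0.363

0.363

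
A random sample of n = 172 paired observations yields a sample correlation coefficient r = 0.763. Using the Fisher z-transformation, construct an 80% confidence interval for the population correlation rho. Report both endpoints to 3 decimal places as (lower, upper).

Fisher z: z_r = atanh(r) = ½·ln((1+0.763)/(1−0.763)) = 1.003356
SE(z) = 1/√(n−3) = 1/√169 = 0.076923
80% ⇒ z* = 1.282; margin = 1.282·0.076923 = 0.098615
CI on z-scale: (0.904741, 1.101971)
Back-transform: tanh(0.904741) = 0.718599, tanh(1.101971) = 0.801206

(0.719, 0.801)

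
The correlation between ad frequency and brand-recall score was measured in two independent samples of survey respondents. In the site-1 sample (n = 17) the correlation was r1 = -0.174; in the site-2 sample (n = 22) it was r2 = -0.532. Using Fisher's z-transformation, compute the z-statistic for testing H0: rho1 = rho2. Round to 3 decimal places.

Fisher z-transforms: z1 = atanh(-0.174) = -0.175789, z2 = atanh(-0.532) = -0.592931; difference d = 0.417142
Var(d) = 1/14 + 1/19 = 0.0714286 + 0.0526316 = 0.1240602
z = d/√Var(d) = 0.417142 / √0.1240602 = 0.417142 / 0.352222 = 1.184

1.184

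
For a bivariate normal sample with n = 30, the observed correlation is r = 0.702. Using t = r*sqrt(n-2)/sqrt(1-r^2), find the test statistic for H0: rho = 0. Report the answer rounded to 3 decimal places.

5.216

t = r·√(n−2) / √(1−r²) with r = 0.702, n = 30
  = 0.702·√28 / √(1 − 0.492804)
  = 0.702·5.291503 / 0.712177
  = 3.714635 / 0.712177 = 5.216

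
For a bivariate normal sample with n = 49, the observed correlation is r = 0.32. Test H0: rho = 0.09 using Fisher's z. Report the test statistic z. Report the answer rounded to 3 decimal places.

1.637

z_r = atanh(0.32) = 0.331647,  z_0 = atanh(0.09) = 0.090244
SE = 1/√(n−3) = 1/√46 = 0.147442
z = (z_r − z_0)/SE = (0.331647 − 0.090244) / 0.147442 = 0.241403 / 0.147442 = 1.637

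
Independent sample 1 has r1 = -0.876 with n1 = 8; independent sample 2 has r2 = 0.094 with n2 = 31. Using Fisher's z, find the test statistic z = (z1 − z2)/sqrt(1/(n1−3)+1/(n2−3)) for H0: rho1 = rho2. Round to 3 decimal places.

-2.992

Fisher z-transforms: z1 = atanh(-0.876) = -1.358308, z2 = atanh(0.094) = 0.094278; difference d = -1.452586
Var(d) = 1/5 + 1/28 = 0.2000000 + 0.0357143 = 0.2357143
z = d/√Var(d) = -1.452586 / √0.2357143 = -1.452586 / 0.485504 = -2.992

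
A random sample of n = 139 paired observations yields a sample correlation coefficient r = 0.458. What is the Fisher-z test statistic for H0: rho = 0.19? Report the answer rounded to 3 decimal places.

3.527

Fisher z: atanh(0.458) = 0.494777, atanh(0.19) = 0.192337
z = (z_r − z_0)·√(n−3) = (0.494777 − 0.192337)·√136 = 0.302440 · 11.661904 = 3.527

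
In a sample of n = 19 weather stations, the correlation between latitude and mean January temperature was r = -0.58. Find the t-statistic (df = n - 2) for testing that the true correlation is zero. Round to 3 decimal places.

t = r·√(n−2) / √(1−r²) with r = -0.58, n = 19
  = -0.58·√17 / √(1 − 0.3364)
  = -0.58·4.123106 / 0.814616
  = -2.391401 / 0.814616 = -2.936

-2.936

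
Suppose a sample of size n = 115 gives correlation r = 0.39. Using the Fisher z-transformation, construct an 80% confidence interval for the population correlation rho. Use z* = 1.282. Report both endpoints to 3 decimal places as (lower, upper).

z_r = atanh(0.39) = 0.411800;  SE = 1/√(n−3) = 1/√112 = 0.094491
z-limits: 0.411800 ± 1.282·0.094491 = 0.411800 ± 0.121137 = [0.290663, 0.532937]
ρ-limits: (tanh 0.290663, tanh 0.532937) = (0.283, 0.488)

(0.283, 0.488)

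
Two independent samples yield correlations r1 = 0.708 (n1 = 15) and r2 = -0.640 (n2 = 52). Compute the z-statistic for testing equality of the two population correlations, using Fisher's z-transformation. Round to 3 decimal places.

5.096

z1 = atanh(0.708) = 0.883162,  z2 = atanh(-0.640) = -0.758174
SE = √(1/(n1−3) + 1/(n2−3)) = √(1/12 + 1/49) = √(0.0833333 + 0.0204082) = √0.1037415 = 0.322089
z = (z1 − z2)/SE = (0.883162 − (-0.758174)) / 0.322089 = 1.641336 / 0.322089 = 5.096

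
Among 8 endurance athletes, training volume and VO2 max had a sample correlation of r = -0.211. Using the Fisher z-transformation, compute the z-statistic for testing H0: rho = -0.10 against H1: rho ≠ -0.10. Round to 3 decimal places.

z_r = atanh(-0.211) = -0.214218,  z_0 = atanh(-0.10) = -0.100335
SE = 1/√(n−3) = 1/√5 = 0.447214
z = (z_r − z_0)/SE = (-0.214218 − (-0.100335)) / 0.447214 = -0.113883 / 0.447214 = -0.255

-0.255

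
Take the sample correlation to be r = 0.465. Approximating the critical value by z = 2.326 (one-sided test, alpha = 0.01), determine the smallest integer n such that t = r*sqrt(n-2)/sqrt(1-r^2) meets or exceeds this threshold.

Need r·√(n−2)/√(1−r²) ≥ 2.326
√(n−2) ≥ 2.326·√(1−0.216225) / 0.465 = 2.326·0.885311 / 0.465 = 4.4285
n−2 ≥ 19.6116  ⇒  n ≥ 21.6116
Smallest integer n = 22

22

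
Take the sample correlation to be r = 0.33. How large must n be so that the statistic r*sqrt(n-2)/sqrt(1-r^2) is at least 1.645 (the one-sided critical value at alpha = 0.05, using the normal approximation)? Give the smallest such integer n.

25

Need r·√(n−2)/√(1−r²) ≥ 1.645
√(n−2) ≥ 1.645·√(1−0.1089) / 0.33 = 1.645·0.943981 / 0.33 = 4.7056
n−2 ≥ 22.1427  ⇒  n ≥ 24.1427
Smallest integer n = 25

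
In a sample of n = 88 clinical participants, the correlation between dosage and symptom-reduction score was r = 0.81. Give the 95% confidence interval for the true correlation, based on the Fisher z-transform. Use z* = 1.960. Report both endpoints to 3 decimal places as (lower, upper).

(0.723, 0.872)

z_r = atanh(0.81) = 1.127029;  SE = 1/√(n−3) = 1/√85 = 0.108465
z-limits: 1.127029 ± 1.960·0.108465 = 1.127029 ± 0.212591 = [0.914438, 1.339620]
ρ-limits: (tanh 0.914438, tanh 1.339620) = (0.723, 0.872)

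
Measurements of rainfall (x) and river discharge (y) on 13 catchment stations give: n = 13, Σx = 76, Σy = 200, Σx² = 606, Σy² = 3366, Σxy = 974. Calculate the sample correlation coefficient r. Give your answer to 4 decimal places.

-0.9030

S_xy = nΣxy − ΣxΣy = 13·974 − 76·200 = 12662 − 15200 = -2538
S_xx = nΣx² − (Σx)² = 13·606 − 76² = 7878 − 5776 = 2102
S_yy = nΣy² − (Σy)² = 13·3366 − 200² = 43758 − 40000 = 3758
r = S_xy / √(S_xx·S_yy) = -2538 / √(2102·3758) = -2538 / √7899316 = -2538 / 2810.5722 = -0.9030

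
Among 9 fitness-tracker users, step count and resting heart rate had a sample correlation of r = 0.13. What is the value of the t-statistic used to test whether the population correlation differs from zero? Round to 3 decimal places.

0.347

1 − r² = 1 − 0.0169 = 0.9831;  √(1−r²) = 0.991514
√(n−2) = √7 = 2.645751
t = r·√(n−2)/√(1−r²) = 0.13 · 2.645751 / 0.991514 = 0.347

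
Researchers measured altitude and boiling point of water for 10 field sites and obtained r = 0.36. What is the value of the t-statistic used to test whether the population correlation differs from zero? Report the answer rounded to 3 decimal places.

1.091

1 − r² = 1 − 0.1296 = 0.8704;  √(1−r²) = 0.932952
√(n−2) = √8 = 2.828427
t = r·√(n−2)/√(1−r²) = 0.36 · 2.828427 / 0.932952 = 1.091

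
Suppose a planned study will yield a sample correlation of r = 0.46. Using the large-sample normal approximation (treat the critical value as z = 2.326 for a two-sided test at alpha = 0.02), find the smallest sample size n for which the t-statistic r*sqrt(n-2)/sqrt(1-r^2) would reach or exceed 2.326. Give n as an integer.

Need r·√(n−2)/√(1−r²) ≥ 2.326
√(n−2) ≥ 2.326·√(1−0.2116) / 0.46 = 2.326·0.887919 / 0.46 = 4.4898
n−2 ≥ 20.1583  ⇒  n ≥ 22.1583
Smallest integer n = 23

23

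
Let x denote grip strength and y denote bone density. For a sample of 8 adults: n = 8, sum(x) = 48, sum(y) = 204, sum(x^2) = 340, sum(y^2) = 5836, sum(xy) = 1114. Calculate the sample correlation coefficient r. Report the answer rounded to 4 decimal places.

S_xy = nΣxy − ΣxΣy = 8·1114 − 48·204 = 8912 − 9792 = -880
S_xx = nΣx² − (Σx)² = 8·340 − 48² = 2720 − 2304 = 416
S_yy = nΣy² − (Σy)² = 8·5836 − 204² = 46688 − 41616 = 5072
r = S_xy / √(S_xx·S_yy) = -880 / √(416·5072) = -880 / √2109952 = -880 / 1452.5674 = -0.6058

-0.6058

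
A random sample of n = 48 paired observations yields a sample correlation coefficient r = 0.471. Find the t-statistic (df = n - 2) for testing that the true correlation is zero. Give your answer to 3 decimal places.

3.621

t = r·√(n−2) / √(1−r²) with r = 0.471, n = 48
  = 0.471·√46 / √(1 − 0.221841)
  = 0.471·6.782330 / 0.882133
  = 3.194477 / 0.882133 = 3.621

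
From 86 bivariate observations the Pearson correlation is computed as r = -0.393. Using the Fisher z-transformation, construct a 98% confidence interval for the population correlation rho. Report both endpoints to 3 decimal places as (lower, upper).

z_r = atanh(-0.393) = -0.415343;  SE = 1/√(n−3) = 1/√83 = 0.109764
z-limits: -0.415343 ± 2.326·0.109764 = -0.415343 ± 0.255311 = [-0.670654, -0.160032]
ρ-limits: (tanh -0.670654, tanh -0.160032) = (-0.585, -0.159)

(-0.585, -0.159)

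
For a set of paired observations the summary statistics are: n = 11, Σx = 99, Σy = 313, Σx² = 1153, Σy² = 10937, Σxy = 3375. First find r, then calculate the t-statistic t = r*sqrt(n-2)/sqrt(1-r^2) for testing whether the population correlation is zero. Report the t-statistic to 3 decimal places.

3.563

S_xy = nΣxy − ΣxΣy = 11·3375 − 99·313 = 37125 − 30987 = 6138
S_xx = nΣx² − (Σx)² = 11·1153 − 99² = 12683 − 9801 = 2882
S_yy = nΣy² − (Σy)² = 11·10937 − 313² = 120307 − 97969 = 22338
r = S_xy / √(S_xx·S_yy) = 6138 / √(2882·22338) = 6138 / √64378116 = 6138 / 8023.5974 = 0.7650
t = r·√(n−2)/√(1−r²) = 0.7650·√9 / √(1−0.585225) = 2.295000 / 0.644030 = 3.563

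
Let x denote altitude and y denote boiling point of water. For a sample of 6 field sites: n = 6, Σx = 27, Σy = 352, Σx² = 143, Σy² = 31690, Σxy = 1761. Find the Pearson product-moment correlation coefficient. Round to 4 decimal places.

S_xy = nΣxy − ΣxΣy = 6·1761 − 27·352 = 10566 − 9504 = 1062
S_xx = nΣx² − (Σx)² = 6·143 − 27² = 858 − 729 = 129
S_yy = nΣy² − (Σy)² = 6·31690 − 352² = 190140 − 123904 = 66236
r = S_xy / √(S_xx·S_yy) = 1062 / √(129·66236) = 1062 / √8544444 = 1062 / 2923.0881 = 0.3633

0.3633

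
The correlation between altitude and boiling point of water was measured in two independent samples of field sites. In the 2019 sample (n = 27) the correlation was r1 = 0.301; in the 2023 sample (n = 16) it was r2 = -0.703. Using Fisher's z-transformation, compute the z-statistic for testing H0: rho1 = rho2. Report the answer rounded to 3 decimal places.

z1 = atanh(0.301) = 0.310619,  z2 = atanh(-0.703) = -0.873207
SE = √(1/(n1−3) + 1/(n2−3)) = √(1/24 + 1/13) = √(0.0416667 + 0.0769231) = √0.1185898 = 0.344369
z = (z1 − z2)/SE = (0.310619 − (-0.873207)) / 0.344369 = 1.183826 / 0.344369 = 3.438

3.438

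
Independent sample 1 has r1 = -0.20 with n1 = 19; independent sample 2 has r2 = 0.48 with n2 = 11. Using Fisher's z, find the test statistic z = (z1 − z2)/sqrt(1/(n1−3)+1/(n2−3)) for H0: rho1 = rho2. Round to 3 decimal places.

z1 = atanh(-0.20) = -0.202733,  z2 = atanh(0.48) = 0.522984
SE = √(1/(n1−3) + 1/(n2−3)) = √(1/16 + 1/8) = √(0.0625000 + 0.1250000) = √0.1875000 = 0.433013
z = (z1 − z2)/SE = (-0.202733 − 0.522984) / 0.433013 = -0.725717 / 0.433013 = -1.676

-1.676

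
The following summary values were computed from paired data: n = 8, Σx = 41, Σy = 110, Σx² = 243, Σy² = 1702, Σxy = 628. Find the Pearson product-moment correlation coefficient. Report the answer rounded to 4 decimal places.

Numerator: nΣxy − (Σx)(Σy) = 8·628 − (41)(110) = 514
Denominator: √[(nΣx²−(Σx)²)(nΣy²−(Σy)²)]
  nΣx²−(Σx)² = 8·243 − 1681 = 263;  nΣy²−(Σy)² = 8·1702 − 12100 = 1516
  √(263·1516) = √398708 = 631.4333
r = 514 / 631.4333 = 0.8140

0.8140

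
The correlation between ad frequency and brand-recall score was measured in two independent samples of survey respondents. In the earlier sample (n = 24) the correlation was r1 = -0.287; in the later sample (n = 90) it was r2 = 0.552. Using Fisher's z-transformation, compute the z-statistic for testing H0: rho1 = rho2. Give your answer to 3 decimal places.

-3.770

Fisher z-transforms: z1 = atanh(-0.287) = -0.295294, z2 = atanh(0.552) = 0.621253; difference d = -0.916547
Var(d) = 1/21 + 1/87 = 0.0476190 + 0.0114943 = 0.0591133
z = d/√Var(d) = -0.916547 / √0.0591133 = -0.916547 / 0.243132 = -3.770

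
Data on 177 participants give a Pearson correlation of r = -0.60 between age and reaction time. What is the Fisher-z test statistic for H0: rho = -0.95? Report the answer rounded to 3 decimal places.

15.020

Fisher z: atanh(-0.60) = -0.693147, atanh(-0.95) = -1.831781
z = (z_r − z_0)·√(n−3) = (-0.693147 − (-1.831781))·√174 = 1.138634 · 13.190906 = 15.020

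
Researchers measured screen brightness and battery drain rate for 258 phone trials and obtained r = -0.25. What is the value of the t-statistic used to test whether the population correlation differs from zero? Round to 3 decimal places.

-4.131

1 − r² = 1 − 0.0625 = 0.9375;  √(1−r²) = 0.968246
√(n−2) = √256 = 16.000000
t = r·√(n−2)/√(1−r²) = -0.25 · 16.000000 / 0.968246 = -4.131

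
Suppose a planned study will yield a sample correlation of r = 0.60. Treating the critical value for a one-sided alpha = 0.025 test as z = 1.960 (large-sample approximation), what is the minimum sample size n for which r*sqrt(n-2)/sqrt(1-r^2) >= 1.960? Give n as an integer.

9

Need r·√(n−2)/√(1−r²) ≥ 1.960
√(n−2) ≥ 1.960·√(1−0.3600) / 0.60 = 1.960·0.800000 / 0.60 = 2.6133
n−2 ≥ 6.8293  ⇒  n ≥ 8.8293
Smallest integer n = 9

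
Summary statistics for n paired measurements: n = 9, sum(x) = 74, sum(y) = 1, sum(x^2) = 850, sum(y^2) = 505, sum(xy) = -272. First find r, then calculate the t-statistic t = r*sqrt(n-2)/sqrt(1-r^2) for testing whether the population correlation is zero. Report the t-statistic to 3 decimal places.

-3.557

S_xy = nΣxy − ΣxΣy = 9·(-272) − 74·1 = -2448 − 74 = -2522
S_xx = nΣx² − (Σx)² = 9·850 − 74² = 7650 − 5476 = 2174
S_yy = nΣy² − (Σy)² = 9·505 − 1² = 4545 − 1 = 4544
r = S_xy / √(S_xx·S_yy) = -2522 / √(2174·4544) = -2522 / √9878656 = -2522 / 3143.0329 = -0.8024
t = r·√(n−2)/√(1−r²) = -0.8024·√7 / √(1−0.643846) = -2.122951 / 0.596786 = -3.557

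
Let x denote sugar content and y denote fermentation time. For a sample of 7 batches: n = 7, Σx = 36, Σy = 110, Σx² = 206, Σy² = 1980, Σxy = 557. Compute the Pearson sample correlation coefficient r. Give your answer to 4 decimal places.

-0.1203

Numerator: nΣxy − (Σx)(Σy) = 7·557 − (36)(110) = -61
Denominator: √[(nΣx²−(Σx)²)(nΣy²−(Σy)²)]
  nΣx²−(Σx)² = 7·206 − 1296 = 146;  nΣy²−(Σy)² = 7·1980 − 12100 = 1760
  √(146·1760) = √256960 = 506.9122
r = -61 / 506.9122 = -0.1203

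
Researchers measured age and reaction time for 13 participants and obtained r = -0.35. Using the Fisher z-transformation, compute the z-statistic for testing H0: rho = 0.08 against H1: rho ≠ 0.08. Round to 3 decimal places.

Fisher z: atanh(-0.35) = -0.365444, atanh(0.08) = 0.080171
z = (z_r − z_0)·√(n−3) = (-0.365444 − 0.080171)·√10 = -0.445615 · 3.162278 = -1.409

-1.409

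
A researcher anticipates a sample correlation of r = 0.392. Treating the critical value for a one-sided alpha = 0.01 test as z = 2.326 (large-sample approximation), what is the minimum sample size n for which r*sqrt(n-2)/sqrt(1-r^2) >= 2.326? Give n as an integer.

Need r·√(n−2)/√(1−r²) ≥ 2.326
√(n−2) ≥ 2.326·√(1−0.153664) / 0.392 = 2.326·0.919965 / 0.392 = 5.4588
n−2 ≥ 29.7985  ⇒  n ≥ 31.7985
Smallest integer n = 32

32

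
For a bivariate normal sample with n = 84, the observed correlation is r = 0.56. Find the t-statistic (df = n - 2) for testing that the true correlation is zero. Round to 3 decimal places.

1 − r² = 1 − 0.3136 = 0.6864;  √(1−r²) = 0.828493
√(n−2) = √82 = 9.055385
t = r·√(n−2)/√(1−r²) = 0.56 · 9.055385 / 0.828493 = 6.121

6.121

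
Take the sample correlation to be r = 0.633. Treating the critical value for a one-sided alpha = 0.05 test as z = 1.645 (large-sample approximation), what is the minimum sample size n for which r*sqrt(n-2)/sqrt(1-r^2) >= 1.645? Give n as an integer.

7

r√(n−2)/√(1−r²) ≥ 1.645  ⇔  n−2 ≥ (1.645)²·(1−r²)/r²
(1−r²)/r² = (1−0.400689)/0.400689 = 1.4957
n ≥ 2 + 2.706025·1.4957 = 2 + 4.0474 = 6.0474
⌈6.0474⌉ = 7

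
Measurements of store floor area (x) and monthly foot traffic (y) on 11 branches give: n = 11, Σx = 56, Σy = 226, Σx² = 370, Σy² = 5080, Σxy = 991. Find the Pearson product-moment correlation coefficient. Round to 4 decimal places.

-0.8285

S_xy = nΣxy − ΣxΣy = 11·991 − 56·226 = 10901 − 12656 = -1755
S_xx = nΣx² − (Σx)² = 11·370 − 56² = 4070 − 3136 = 934
S_yy = nΣy² − (Σy)² = 11·5080 − 226² = 55880 − 51076 = 4804
r = S_xy / √(S_xx·S_yy) = -1755 / √(934·4804) = -1755 / √4486936 = -1755 / 2118.2389 = -0.8285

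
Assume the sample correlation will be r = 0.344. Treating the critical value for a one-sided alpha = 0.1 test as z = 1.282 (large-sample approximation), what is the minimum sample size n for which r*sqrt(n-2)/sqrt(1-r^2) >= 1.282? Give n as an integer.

15

r√(n−2)/√(1−r²) ≥ 1.282  ⇔  n−2 ≥ (1.282)²·(1−r²)/r²
(1−r²)/r² = (1−0.118336)/0.118336 = 7.4505
n ≥ 2 + 1.643524·7.4505 = 2 + 12.2451 = 14.2451
⌈14.2451⌉ = 15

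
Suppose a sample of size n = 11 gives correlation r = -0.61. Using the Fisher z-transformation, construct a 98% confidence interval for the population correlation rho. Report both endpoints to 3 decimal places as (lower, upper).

Fisher z: z_r = atanh(r) = ½·ln((1+(-0.61))/(1−(-0.61))) = -0.708921
SE(z) = 1/√(n−3) = 1/√8 = 0.353553
98% ⇒ z* = 2.326; margin = 2.326·0.353553 = 0.822364
CI on z-scale: (-1.531285, 0.113443)
Back-transform: tanh(-1.531285) = -0.910644, tanh(0.113443) = 0.112959

(-0.911, 0.113)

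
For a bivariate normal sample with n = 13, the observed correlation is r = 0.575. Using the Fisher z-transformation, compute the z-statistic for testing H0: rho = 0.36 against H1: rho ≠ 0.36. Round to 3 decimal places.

0.879

Fisher z: atanh(0.575) = 0.654961, atanh(0.36) = 0.376886
z = (z_r − z_0)·√(n−3) = (0.654961 − 0.376886)·√10 = 0.278075 · 3.162278 = 0.879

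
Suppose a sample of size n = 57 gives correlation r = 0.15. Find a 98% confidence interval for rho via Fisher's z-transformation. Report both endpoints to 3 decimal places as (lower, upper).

(-0.164, 0.436)

Fisher z: z_r = atanh(r) = ½·ln((1+0.15)/(1−0.15)) = 0.151140
SE(z) = 1/√(n−3) = 1/√54 = 0.136083
98% ⇒ z* = 2.326; margin = 2.326·0.136083 = 0.316529
CI on z-scale: (-0.165389, 0.467669)
Back-transform: tanh(-0.165389) = -0.163897, tanh(0.467669) = 0.436314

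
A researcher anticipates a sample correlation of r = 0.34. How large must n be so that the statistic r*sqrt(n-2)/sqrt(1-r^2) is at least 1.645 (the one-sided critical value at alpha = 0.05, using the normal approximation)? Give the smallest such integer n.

r√(n−2)/√(1−r²) ≥ 1.645  ⇔  n−2 ≥ (1.645)²·(1−r²)/r²
(1−r²)/r² = (1−0.1156)/0.1156 = 7.6505
n ≥ 2 + 2.706025·7.6505 = 2 + 20.7024 = 22.7024
⌈22.7024⌉ = 23

23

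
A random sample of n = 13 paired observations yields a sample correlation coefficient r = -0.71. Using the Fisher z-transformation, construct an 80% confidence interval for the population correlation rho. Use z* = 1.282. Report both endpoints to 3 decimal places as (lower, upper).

Fisher z: z_r = atanh(r) = ½·ln((1+(-0.71))/(1−(-0.71))) = -0.887184
SE(z) = 1/√(n−3) = 1/√10 = 0.316228
80% ⇒ z* = 1.282; margin = 1.282·0.316228 = 0.405404
CI on z-scale: (-1.292588, -0.481780)
Back-transform: tanh(-1.292588) = -0.859803, tanh(-0.481780) = -0.447668

(-0.860, -0.448)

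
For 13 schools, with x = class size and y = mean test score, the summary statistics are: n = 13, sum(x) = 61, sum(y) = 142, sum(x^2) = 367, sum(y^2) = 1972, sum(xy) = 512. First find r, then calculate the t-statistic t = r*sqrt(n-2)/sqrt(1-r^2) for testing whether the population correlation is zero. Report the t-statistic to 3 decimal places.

-5.071

Numerator: nΣxy − (Σx)(Σy) = 13·512 − (61)(142) = -2006
Denominator: √[(nΣx²−(Σx)²)(nΣy²−(Σy)²)]
  nΣx²−(Σx)² = 13·367 − 3721 = 1050;  nΣy²−(Σy)² = 13·1972 − 20164 = 5472
  √(1050·5472) = √5745600 = 2396.9981
r = -2006 / 2396.9981 = -0.8369
t = r·√(n−2)/√(1−r²) = -0.8369·√11 / √(1−0.700402) = -2.775683 / 0.547355 = -5.071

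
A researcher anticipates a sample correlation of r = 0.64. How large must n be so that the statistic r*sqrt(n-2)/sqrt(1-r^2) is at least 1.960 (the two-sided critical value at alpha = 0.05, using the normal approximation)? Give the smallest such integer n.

Need r·√(n−2)/√(1−r²) ≥ 1.960
√(n−2) ≥ 1.960·√(1−0.4096) / 0.64 = 1.960·0.768375 / 0.64 = 2.3531
n−2 ≥ 5.5371  ⇒  n ≥ 7.5371
Smallest integer n = 8

8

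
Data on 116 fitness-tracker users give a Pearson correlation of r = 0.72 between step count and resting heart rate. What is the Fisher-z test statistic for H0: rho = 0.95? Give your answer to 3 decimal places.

Fisher z: atanh(0.72) = 0.907645, atanh(0.95) = 1.831781
z = (z_r − z_0)·√(n−3) = (0.907645 − 1.831781)·√113 = -0.924136 · 10.630146 = -9.824

-9.824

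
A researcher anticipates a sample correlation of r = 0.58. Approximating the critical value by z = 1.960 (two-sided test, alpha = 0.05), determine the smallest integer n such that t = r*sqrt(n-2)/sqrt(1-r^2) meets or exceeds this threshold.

r√(n−2)/√(1−r²) ≥ 1.960  ⇔  n−2 ≥ (1.960)²·(1−r²)/r²
(1−r²)/r² = (1−0.3364)/0.3364 = 1.9727
n ≥ 2 + 3.8416·1.9727 = 2 + 7.5783 = 9.5783
⌈9.5783⌉ = 10

10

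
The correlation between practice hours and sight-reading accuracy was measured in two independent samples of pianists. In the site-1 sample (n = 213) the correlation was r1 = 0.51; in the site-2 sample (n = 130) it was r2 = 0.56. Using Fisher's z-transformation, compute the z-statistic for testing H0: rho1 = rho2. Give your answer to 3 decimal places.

z1 = atanh(0.51) = 0.562730,  z2 = atanh(0.56) = 0.632833
SE = √(1/(n1−3) + 1/(n2−3)) = √(1/210 + 1/127) = √(0.0047619 + 0.0078740) = √0.0126359 = 0.112410
z = (z1 − z2)/SE = (0.562730 − 0.632833) / 0.112410 = -0.070103 / 0.112410 = -0.624

-0.624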